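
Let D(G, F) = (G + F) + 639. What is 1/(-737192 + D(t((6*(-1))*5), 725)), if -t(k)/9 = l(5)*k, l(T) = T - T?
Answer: -1/735828 ≈ -1.3590e-6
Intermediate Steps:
l(T) = 0
t(k) = 0 (t(k) = -0*k = -9*0 = 0)
D(G, F) = 639 + F + G (D(G, F) = (F + G) + 639 = 639 + F + G)
1/(-737192 + D(t((6*(-1))*5), 725)) = 1/(-737192 + (639 + 725 + 0)) = 1/(-737192 + 1364) = 1/(-735828) = -1/735828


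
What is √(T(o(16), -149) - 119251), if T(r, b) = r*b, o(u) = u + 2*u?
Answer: I*√126403 ≈ 355.53*I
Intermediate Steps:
o(u) = 3*u
T(r, b) = b*r
√(T(o(16), -149) - 119251) = √(-447*16 - 119251) = √(-149*48 - 119251) = √(-7152 - 119251) = √(-126403) = I*√126403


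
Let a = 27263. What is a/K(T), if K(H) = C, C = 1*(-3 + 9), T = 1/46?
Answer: 27263/6 ≈ 4543.8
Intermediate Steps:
T = 1/46 ≈ 0.021739
C = 6 (C = 1*6 = 6)
K(H) = 6
a/K(T) = 27263/6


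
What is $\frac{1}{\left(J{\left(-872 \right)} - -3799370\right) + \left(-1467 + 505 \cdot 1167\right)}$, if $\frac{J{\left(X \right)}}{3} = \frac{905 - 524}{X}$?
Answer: $\frac{872}{3825670393} \approx 2.2793 \cdot 10^{-7}$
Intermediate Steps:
$J{\left(X \right)} = \frac{1143}{X}$ ($J{\left(X \right)} = 3 \frac{905 - 524}{X} = 3 \frac{381}{X} = \frac{1143}{X}$)
$\frac{1}{\left(J{\left(-872 \right)} - -3799370\right) + \left(-1467 + 505 \cdot 1167\right)} = \frac{1}{\left(\frac{1143}{-872} - -3799370\right) + \left(-1467 + 505 \cdot 1167\right)} = \frac{1}{\left(1143 \left(- \frac{1}{872}\right) + 3799370\right) + \left(-1467 + 589335\right)} = \frac{1}{\left(- \frac{1143}{872} + 3799370\right) + 587868} = \frac{1}{\frac{3313049497}{872} + 587868} = \frac{1}{\frac{3825670393}{872}} = \frac{872}{3825670393}$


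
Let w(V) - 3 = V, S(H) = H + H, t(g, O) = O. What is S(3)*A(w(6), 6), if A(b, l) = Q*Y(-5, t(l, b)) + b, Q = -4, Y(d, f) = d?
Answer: 174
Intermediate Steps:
S(H) = 2*H
w(V) = 3 + V
A(b, l) = 20 + b (A(b, l) = -4*(-5) + b = 20 + b)
S(3)*A(w(6), 6) = (2*3)*(20 + (3 + 6)) = 6*(20 + 9) = 6*29 = 174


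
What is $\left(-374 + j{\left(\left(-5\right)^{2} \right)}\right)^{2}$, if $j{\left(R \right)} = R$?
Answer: $121801$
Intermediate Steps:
$\left(-374 + j{\left(\left(-5\right)^{2} \right)}\right)^{2} = \left(-374 + \left(-5\right)^{2}\right)^{2} = \left(-374 + 25\right)^{2} = \left(-349\right)^{2} = 121801$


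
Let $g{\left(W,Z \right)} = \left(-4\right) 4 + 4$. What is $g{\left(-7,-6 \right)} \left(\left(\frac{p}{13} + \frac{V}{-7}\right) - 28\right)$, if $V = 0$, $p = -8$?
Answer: $\frac{4464}{13} \approx 343.38$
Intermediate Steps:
$g{\left(W,Z \right)} = -12$ ($g{\left(W,Z \right)} = -16 + 4 = -12$)
$g{\left(-7,-6 \right)} \left(\left(\frac{p}{13} + \frac{V}{-7}\right) - 28\right) = - 12 \left(\left(- \frac{8}{13} + \frac{0}{-7}\right) - 28\right) = - 12 \left(\left(\left(-8\right) \frac{1}{13} + 0 \left(- \frac{1}{7}\right)\right) - 28\right) = - 12 \left(\left(- \frac{8}{13} + 0\right) - 28\right) = - 12 \left(- \frac{8}{13} - 28\right) = \left(-12\right) \left(- \frac{372}{13}\right) = \frac{4464}{13}$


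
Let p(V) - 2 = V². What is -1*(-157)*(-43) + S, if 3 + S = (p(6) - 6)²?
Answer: -5730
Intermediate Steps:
p(V) = 2 + V²
S = 1021 (S = -3 + ((2 + 6²) - 6)² = -3 + ((2 + 36) - 6)² = -3 + (38 - 6)² = -3 + 32² = -3 + 1024 = 1021)
-1*(-157)*(-43) + S = -1*(-157)*(-43) + 1021 = 157*(-43) + 1021 = -6751 + 1021 = -5730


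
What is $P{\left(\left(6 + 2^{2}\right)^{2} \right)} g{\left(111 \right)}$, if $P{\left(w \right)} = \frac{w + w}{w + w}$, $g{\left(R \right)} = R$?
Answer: $111$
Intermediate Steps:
$P{\left(w \right)} = 1$ ($P{\left(w \right)} = \frac{2 w}{2 w} = 2 w \frac{1}{2 w} = 1$)
$P{\left(\left(6 + 2^{2}\right)^{2} \right)} g{\left(111 \right)} = 1 \cdot 111 = 111$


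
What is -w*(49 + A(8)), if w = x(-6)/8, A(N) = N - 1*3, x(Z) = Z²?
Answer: -243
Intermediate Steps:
A(N) = -3 + N (A(N) = N - 3 = -3 + N)
w = 9/2 (w = (-6)²/8 = 36*(⅛) = 9/2 ≈ 4.5000)
-w*(49 + A(8)) = -9*(49 + (-3 + 8))/2 = -9*(49 + 5)/2 = -9*54/2 = -1*243 = -243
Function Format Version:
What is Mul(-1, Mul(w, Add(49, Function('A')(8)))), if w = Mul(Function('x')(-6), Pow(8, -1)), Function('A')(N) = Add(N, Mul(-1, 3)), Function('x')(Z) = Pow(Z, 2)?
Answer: -243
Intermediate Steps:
Function('A')(N) = Add(-3, N) (Function('A')(N) = Add(N, -3) = Add(-3, N))
w = Rational(9, 2) (w = Mul(Pow(-6, 2), Pow(8, -1)) = Mul(36, Rational(1, 8)) = Rational(9, 2) ≈ 4.5000)
Mul(-1, Mul(w, Add(49, Function('A')(8)))) = Mul(-1, Mul(Rational(9, 2), Add(49, Add(-3, 8)))) = Mul(-1, Mul(Rational(9, 2), Add(49, 5))) = Mul(-1, Mul(Rational(9, 2), 54)) = Mul(-1, 243) = -243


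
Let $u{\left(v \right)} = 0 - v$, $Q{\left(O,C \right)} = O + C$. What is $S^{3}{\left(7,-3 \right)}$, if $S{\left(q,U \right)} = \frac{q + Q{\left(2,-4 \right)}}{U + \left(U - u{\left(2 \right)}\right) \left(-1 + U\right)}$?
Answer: $125$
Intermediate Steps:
$Q{\left(O,C \right)} = C + O$
$u{\left(v \right)} = - v$
$S{\left(q,U \right)} = \frac{-2 + q}{U + \left(-1 + U\right) \left(2 + U\right)}$ ($S{\left(q,U \right)} = \frac{q + \left(-4 + 2\right)}{U + \left(U + \left(0 - \left(-1\right) 2\right)\right) \left(-1 + U\right)} = \frac{q - 2}{U + \left(U + \left(0 - -2\right)\right) \left(-1 + U\right)} = \frac{-2 + q}{U + \left(U + \left(0 + 2\right)\right) \left(-1 + U\right)} = \frac{-2 + q}{U + \left(U + 2\right) \left(-1 + U\right)} = \frac{-2 + q}{U + \left(2 + U\right) \left(-1 + U\right)} = \frac{-2 + q}{U + \left(-1 + U\right) \left(2 + U\right)}$)
$S^{3}{\left(7,-3 \right)} = \left(\frac{-2 + 7}{-2 + \left(-3\right)^{2} + 2 \left(-3\right)}\right)^{3} = \left(\frac{1}{-2 + 9 - 6} \cdot 5\right)^{3} = \left(1^{-1} \cdot 5\right)^{3} = \left(1 \cdot 5\right)^{3} = 5^{3} = 125$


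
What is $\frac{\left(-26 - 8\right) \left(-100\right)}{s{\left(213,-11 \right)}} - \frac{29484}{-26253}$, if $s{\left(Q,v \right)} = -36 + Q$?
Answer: $\frac{10497652}{516309} \approx 20.332$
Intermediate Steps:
$\frac{\left(-26 - 8\right) \left(-100\right)}{s{\left(213,-11 \right)}} - \frac{29484}{-26253} = \frac{\left(-26 - 8\right) \left(-100\right)}{-36 + 213} - \frac{29484}{-26253} = \frac{\left(-34\right) \left(-100\right)}{177} - - \frac{3276}{2917} = 3400 \cdot \frac{1}{177} + \frac{3276}{2917} = \frac{3400}{177} + \frac{3276}{2917} = \frac{10497652}{516309}$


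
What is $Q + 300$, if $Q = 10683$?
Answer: $10983$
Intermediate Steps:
$Q + 300 = 10683 + 300 = 10983$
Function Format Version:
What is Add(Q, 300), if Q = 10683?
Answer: 10983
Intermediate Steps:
Add(Q, 300) = Add(10683, 300) = 10983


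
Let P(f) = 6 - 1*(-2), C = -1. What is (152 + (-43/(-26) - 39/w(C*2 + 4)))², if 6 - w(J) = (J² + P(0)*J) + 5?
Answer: 5916532561/244036 ≈ 24245.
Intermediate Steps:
P(f) = 8 (P(f) = 6 + 2 = 8)
w(J) = 1 - J² - 8*J (w(J) = 6 - ((J² + 8*J) + 5) = 6 - (5 + J² + 8*J) = 6 + (-5 - J² - 8*J) = 1 - J² - 8*J)
(152 + (-43/(-26) - 39/w(C*2 + 4)))² = (152 + (-43/(-26) - 39/(1 - (-1*2 + 4)² - 8*(-1*2 + 4))))² = (152 + (-43*(-1/26) - 39/(1 - (-2 + 4)² - 8*(-2 + 4))))² = (152 + (43/26 - 39/(1 - 1*2² - 8*2)))² = (152 + (43/26 - 39/(1 - 1*4 - 16)))² = (152 + (43/26 - 39/(1 - 4 - 16)))² = (152 + (43/26 - 39/(-19)))² = (152 + (43/26 - 39*(-1/19)))² = (152 + (43/26 + 39/19))² = (152 + 1831/494)² = (76919/494)² = 5916532561/244036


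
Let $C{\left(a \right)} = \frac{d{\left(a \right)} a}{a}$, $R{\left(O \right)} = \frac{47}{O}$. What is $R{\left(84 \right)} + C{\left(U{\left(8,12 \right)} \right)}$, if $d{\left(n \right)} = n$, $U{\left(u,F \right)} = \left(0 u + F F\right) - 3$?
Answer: $\frac{11891}{84} \approx 141.56$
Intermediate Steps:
$U{\left(u,F \right)} = -3 + F^{2}$ ($U{\left(u,F \right)} = \left(0 + F^{2}\right) - 3 = F^{2} - 3 = -3 + F^{2}$)
$C{\left(a \right)} = a$ ($C{\left(a \right)} = \frac{a a}{a} = \frac{a^{2}}{a} = a$)
$R{\left(84 \right)} + C{\left(U{\left(8,12 \right)} \right)} = \frac{47}{84} - \left(3 - 12^{2}\right) = 47 \cdot \frac{1}{84} + \left(-3 + 144\right) = \frac{47}{84} + 141 = \frac{11891}{84}$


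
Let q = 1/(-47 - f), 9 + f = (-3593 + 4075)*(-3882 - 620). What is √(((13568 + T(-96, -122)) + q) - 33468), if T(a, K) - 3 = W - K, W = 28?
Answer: I*√92980306459444646/2169926 ≈ 140.52*I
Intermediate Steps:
f = -2169973 (f = -9 + (-3593 + 4075)*(-3882 - 620) = -9 + 482*(-4502) = -9 - 2169964 = -2169973)
T(a, K) = 31 - K (T(a, K) = 3 + (28 - K) = 31 - K)
q = 1/2169926 (q = 1/(-47 - 1*(-2169973)) = 1/(-47 + 2169973) = 1/2169926 ≈ 4.6085e-7)
√(((13568 + T(-96, -122)) + q) - 33468) = √(((13568 + (31 - 1*(-122))) + 1/2169926) - 33468) = √(((13568 + (31 + 122)) + 1/2169926) - 33468) = √(((13568 + 153) + 1/2169926) - 33468) = √((13721 + 1/2169926) - 33468) = √(29773554647/2169926 - 33468) = √(-42849528721/2169926) = I*√92980306459444646/2169926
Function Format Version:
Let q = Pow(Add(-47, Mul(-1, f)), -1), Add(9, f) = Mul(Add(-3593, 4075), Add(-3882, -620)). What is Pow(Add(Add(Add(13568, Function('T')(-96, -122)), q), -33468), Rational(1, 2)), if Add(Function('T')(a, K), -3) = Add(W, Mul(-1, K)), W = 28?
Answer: Mul(Rational(1, 2169926), I, Pow(92980306459444646, Rational(1, 2))) ≈ Mul(140.52, I)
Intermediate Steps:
f = -2169973 (f = Add(-9, Mul(Add(-3593, 4075), Add(-3882, -620))) = Add(-9, Mul(482, -4502)) = Add(-9, -2169964) = -2169973)
Function('T')(a, K) = Add(31, Mul(-1, K)) (Function('T')(a, K) = Add(3, Add(28, Mul(-1, K))) = Add(31, Mul(-1, K)))
q = Rational(1, 2169926) (q = Pow(Add(-47, Mul(-1, -2169973)), -1) = Pow(Add(-47, 2169973), -1) = Pow(2169926, -1) = Rational(1, 2169926) ≈ 4.6085e-7)
Pow(Add(Add(Add(13568, Function('T')(-96, -122)), q), -33468), Rational(1, 2)) = Pow(Add(Add(Add(13568, Add(31, Mul(-1, -122))), Rational(1, 2169926)), -33468), Rational(1, 2)) = Pow(Add(Add(Add(13568, Add(31, 122)), Rational(1, 2169926)), -33468), Rational(1, 2)) = Pow(Add(Add(Add(13568, 153), Rational(1, 2169926)), -33468), Rational(1, 2)) = Pow(Add(Add(13721, Rational(1, 2169926)), -33468), Rational(1, 2)) = Pow(Add(Rational(29773554647, 2169926), -33468), Rational(1, 2)) = Pow(Rational(-42849528721, 2169926), Rational(1, 2)) = Mul(Rational(1, 2169926), I, Pow(92980306459444646, Rational(1, 2)))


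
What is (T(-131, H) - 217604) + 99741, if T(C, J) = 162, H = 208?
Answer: -117701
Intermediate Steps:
(T(-131, H) - 217604) + 99741 = (162 - 217604) + 99741 = -217442 + 99741 = -117701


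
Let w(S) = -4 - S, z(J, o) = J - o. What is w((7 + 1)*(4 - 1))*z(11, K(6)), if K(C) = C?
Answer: -140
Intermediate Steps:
w((7 + 1)*(4 - 1))*z(11, K(6)) = (-4 - (7 + 1)*(4 - 1))*(11 - 1*6) = (-4 - 8*3)*(11 - 6) = (-4 - 1*24)*5 = (-4 - 24)*5 = -28*5 = -140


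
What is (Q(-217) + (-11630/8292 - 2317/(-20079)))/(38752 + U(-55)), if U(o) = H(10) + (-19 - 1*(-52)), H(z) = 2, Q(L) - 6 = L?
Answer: -841542037/153758195298 ≈ -0.0054732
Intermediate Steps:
Q(L) = 6 + L
U(o) = 35 (U(o) = 2 + (-19 - 1*(-52)) = 2 + (-19 + 52) = 2 + 33 = 35)
(Q(-217) + (-11630/8292 - 2317/(-20079)))/(38752 + U(-55)) = ((6 - 217) + (-11630/8292 - 2317/(-20079)))/(38752 + 35) = (-211 + (-11630*1/8292 - 2317*(-1/20079)))/38787 = (-211 + (-5815/4146 + 2317/20079))*(1/38787) = (-211 - 35717701/27749178)*(1/38787) = -5890794259/27749178*1/38787 = -841542037/153758195298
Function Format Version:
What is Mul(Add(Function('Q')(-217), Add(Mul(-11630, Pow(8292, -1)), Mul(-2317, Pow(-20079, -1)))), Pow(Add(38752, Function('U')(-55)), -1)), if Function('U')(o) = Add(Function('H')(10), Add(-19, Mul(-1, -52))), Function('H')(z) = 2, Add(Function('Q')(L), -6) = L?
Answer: Rational(-841542037, 153758195298) ≈ -0.0054732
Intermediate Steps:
Function('Q')(L) = Add(6, L)
Function('U')(o) = 35 (Function('U')(o) = Add(2, Add(-19, Mul(-1, -52))) = Add(2, Add(-19, 52)) = Add(2, 33) = 35)
Mul(Add(Function('Q')(-217), Add(Mul(-11630, Pow(8292, -1)), Mul(-2317, Pow(-20079, -1)))), Pow(Add(38752, Function('U')(-55)), -1)) = Mul(Add(Add(6, -217), Add(Mul(-11630, Pow(8292, -1)), Mul(-2317, Pow(-20079, -1)))), Pow(Add(38752, 35), -1)) = Mul(Add(-211, Add(Mul(-11630, Rational(1, 8292)), Mul(-2317, Rational(-1, 20079)))), Pow(38787, -1)) = Mul(Add(-211, Add(Rational(-5815, 4146), Rational(2317, 20079))), Rational(1, 38787)) = Mul(Add(-211, Rational(-35717701, 27749178)), Rational(1, 38787)) = Mul(Rational(-5890794259, 27749178), Rational(1, 38787)) = Rational(-841542037, 153758195298)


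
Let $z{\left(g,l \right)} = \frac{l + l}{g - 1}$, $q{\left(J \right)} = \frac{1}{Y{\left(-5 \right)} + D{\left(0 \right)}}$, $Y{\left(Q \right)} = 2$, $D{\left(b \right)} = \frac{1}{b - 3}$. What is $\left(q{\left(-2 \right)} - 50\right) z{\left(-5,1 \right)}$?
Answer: $\frac{247}{15} \approx 16.467$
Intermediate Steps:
$D{\left(b \right)} = \frac{1}{-3 + b}$
$q{\left(J \right)} = \frac{3}{5}$ ($q{\left(J \right)} = \frac{1}{2 + \frac{1}{-3 + 0}} = \frac{1}{2 + \frac{1}{-3}} = \frac{1}{2 - \frac{1}{3}} = \frac{1}{\frac{5}{3}} = \frac{3}{5}$)
$z{\left(g,l \right)} = \frac{2 l}{-1 + g}$
$\left(q{\left(-2 \right)} - 50\right) z{\left(-5,1 \right)} = \left(\frac{3}{5} - 50\right) 2 \cdot 1 \frac{1}{-1 - 5} = - \frac{247 \cdot 2 \cdot 1 \frac{1}{-6}}{5} = - \frac{247 \cdot 2 \cdot 1 \left(- \frac{1}{6}\right)}{5} = \left(- \frac{247}{5}\right) \left(- \frac{1}{3}\right) = \frac{247}{15}$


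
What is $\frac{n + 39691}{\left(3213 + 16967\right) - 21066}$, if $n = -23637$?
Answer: $- \frac{8027}{443} \approx -18.12$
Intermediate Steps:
$\frac{n + 39691}{\left(3213 + 16967\right) - 21066} = \frac{-23637 + 39691}{\left(3213 + 16967\right) - 21066} = \frac{16054}{20180 - 21066} = \frac{16054}{-886} = 16054 \left(- \frac{1}{886}\right) = - \frac{8027}{443}$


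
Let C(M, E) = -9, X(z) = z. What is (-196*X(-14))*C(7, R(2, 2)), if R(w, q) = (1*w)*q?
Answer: -24696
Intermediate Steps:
R(w, q) = q*w (R(w, q) = w*q = q*w)
(-196*X(-14))*C(7, R(2, 2)) = -196*(-14)*(-9) = 2744*(-9) = -24696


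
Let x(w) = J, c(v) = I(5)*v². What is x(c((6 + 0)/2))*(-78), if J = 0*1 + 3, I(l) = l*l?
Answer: -234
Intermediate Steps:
I(l) = l²
J = 3 (J = 0 + 3 = 3)
c(v) = 25*v² (c(v) = 5²*v² = 25*v²)
x(w) = 3
x(c((6 + 0)/2))*(-78) = 3*(-78) = -234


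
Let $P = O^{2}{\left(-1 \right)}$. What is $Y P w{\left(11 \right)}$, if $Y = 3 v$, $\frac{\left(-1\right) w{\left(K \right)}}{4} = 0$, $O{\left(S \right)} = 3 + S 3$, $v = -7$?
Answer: $0$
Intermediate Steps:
$O{\left(S \right)} = 3 + 3 S$
$w{\left(K \right)} = 0$ ($w{\left(K \right)} = \left(-4\right) 0 = 0$)
$P = 0$ ($P = \left(3 + 3 \left(-1\right)\right)^{2} = \left(3 - 3\right)^{2} = 0^{2} = 0$)
$Y = -21$ ($Y = 3 \left(-7\right) = -21$)
$Y P w{\left(11 \right)} = \left(-21\right) 0 \cdot 0 = 0 \cdot 0 = 0$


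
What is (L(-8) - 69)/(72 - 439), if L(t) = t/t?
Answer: 68/367 ≈ 0.18529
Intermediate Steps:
L(t) = 1
(L(-8) - 69)/(72 - 439) = (1 - 69)/(72 - 439) = -68/(-367) = -68*(-1/367) = 68/367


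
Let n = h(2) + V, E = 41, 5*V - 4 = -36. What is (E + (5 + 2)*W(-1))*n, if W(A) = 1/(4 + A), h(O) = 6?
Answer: -52/3 ≈ -17.333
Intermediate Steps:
V = -32/5 (V = 4/5 + (1/5)*(-36) = 4/5 - 36/5 = -32/5 ≈ -6.4000)
n = -2/5 (n = 6 - 32/5 = -2/5 ≈ -0.40000)
(E + (5 + 2)*W(-1))*n = (41 + (5 + 2)/(4 - 1))*(-2/5) = (41 + 7/3)*(-2/5) = (130/3)*(-2/5) = -52/3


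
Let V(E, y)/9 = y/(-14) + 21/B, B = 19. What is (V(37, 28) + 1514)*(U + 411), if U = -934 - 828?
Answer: -38656163/19 ≈ -2.0345e+6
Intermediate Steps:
U = -1762
V(E, y) = 189/19 - 9*y/14 (V(E, y) = 9*(y/(-14) + 21/19) = 9*(y*(-1/14) + 21*(1/19)) = 9*(-y/14 + 21/19) = 9*(21/19 - y/14) = 189/19 - 9*y/14)
(V(37, 28) + 1514)*(U + 411) = ((189/19 - 9/14*28) + 1514)*(-1762 + 411) = ((189/19 - 18) + 1514)*(-1351) = (-153/19 + 1514)*(-1351) = (28613/19)*(-1351) = -38656163/19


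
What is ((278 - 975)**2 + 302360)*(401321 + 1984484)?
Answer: 1880417541045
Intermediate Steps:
((278 - 975)**2 + 302360)*(401321 + 1984484) = ((-697)**2 + 302360)*2385805 = (485809 + 302360)*2385805 = 788169*2385805 = 1880417541045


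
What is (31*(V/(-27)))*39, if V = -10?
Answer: 4030/9 ≈ 447.78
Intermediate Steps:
(31*(V/(-27)))*39 = (31*(-10/(-27)))*39 = (31*(-10*(-1/27)))*39 = (31*(10/27))*39 = (310/27)*39 = 4030/9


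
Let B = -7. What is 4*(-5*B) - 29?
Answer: 111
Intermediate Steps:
4*(-5*B) - 29 = 4*(-5*(-7)) - 29 = 4*35 - 29 = 140 - 29 = 111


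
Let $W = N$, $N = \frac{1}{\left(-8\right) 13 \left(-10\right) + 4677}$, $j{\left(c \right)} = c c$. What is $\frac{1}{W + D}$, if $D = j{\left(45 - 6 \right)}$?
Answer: $\frac{5717}{8695558} \approx 0.00065746$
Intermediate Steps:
$j{\left(c \right)} = c^{2}$
$D = 1521$ ($D = \left(45 - 6\right)^{2} = 39^{2} = 1521$)
$N = \frac{1}{5717}$ ($N = \frac{1}{\left(-104\right) \left(-10\right) + 4677} = \frac{1}{1040 + 4677} = \frac{1}{5717} \approx 0.00017492$)
$W = \frac{1}{5717} \approx 0.00017492$
$\frac{1}{W + D} = \frac{1}{\frac{1}{5717} + 1521} = \frac{1}{\frac{8695558}{5717}} = \frac{5717}{8695558}$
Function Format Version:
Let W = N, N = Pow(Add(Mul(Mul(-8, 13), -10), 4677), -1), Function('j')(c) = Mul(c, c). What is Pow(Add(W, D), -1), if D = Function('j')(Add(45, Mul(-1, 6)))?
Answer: Rational(5717, 8695558) ≈ 0.00065746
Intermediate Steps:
Function('j')(c) = Pow(c, 2)
D = 1521 (D = Pow(Add(45, Mul(-1, 6)), 2) = Pow(Add(45, -6), 2) = Pow(39, 2) = 1521)
N = Rational(1, 5717) (N = Pow(Add(Mul(-104, -10), 4677), -1) = Pow(Add(1040, 4677), -1) = Pow(5717, -1) = Rational(1, 5717) ≈ 0.00017492)
W = Rational(1, 5717) ≈ 0.00017492
Pow(Add(W, D), -1) = Pow(Add(Rational(1, 5717), 1521), -1) = Pow(Rational(8695558, 5717), -1) = Rational(5717, 8695558)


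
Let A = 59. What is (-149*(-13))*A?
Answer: 114283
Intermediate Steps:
(-149*(-13))*A = -149*(-13)*59 = 1937*59 = 114283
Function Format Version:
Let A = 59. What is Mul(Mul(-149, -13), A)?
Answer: 114283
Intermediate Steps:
Mul(Mul(-149, -13), A) = Mul(Mul(-149, -13), 59) = Mul(1937, 59) = 114283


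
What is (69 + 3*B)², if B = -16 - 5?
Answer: 36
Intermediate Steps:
B = -21
(69 + 3*B)² = (69 + 3*(-21))² = (69 - 63)² = 6² = 36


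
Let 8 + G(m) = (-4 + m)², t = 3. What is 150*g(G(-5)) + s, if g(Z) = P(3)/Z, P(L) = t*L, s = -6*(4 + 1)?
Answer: -840/73 ≈ -11.507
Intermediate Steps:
G(m) = -8 + (-4 + m)²
s = -30 (s = -6*5 = -30)
P(L) = 3*L
g(Z) = 9/Z (g(Z) = (3*3)/Z = 9/Z)
150*g(G(-5)) + s = 150*(9/(-8 + (-4 - 5)²)) - 30 = 150*(9/(-8 + (-9)²)) - 30 = 150*(9/(-8 + 81)) - 30 = 150*(9/73) - 30 = 1350/73 - 30 = -840/73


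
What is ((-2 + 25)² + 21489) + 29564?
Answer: 51582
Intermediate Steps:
((-2 + 25)² + 21489) + 29564 = (23² + 21489) + 29564 = (529 + 21489) + 29564 = 22018 + 29564 = 51582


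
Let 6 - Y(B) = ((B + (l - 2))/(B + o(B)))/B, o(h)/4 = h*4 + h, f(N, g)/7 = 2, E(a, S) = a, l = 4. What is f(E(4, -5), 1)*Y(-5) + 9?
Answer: 2327/25 ≈ 93.080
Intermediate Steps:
f(N, g) = 14 (f(N, g) = 7*2 = 14)
o(h) = 20*h (o(h) = 4*(h*4 + h) = 4*(4*h + h) = 4*(5*h) = 20*h)
Y(B) = 6 - (2 + B)/(21*B²) (Y(B) = 6 - (B + (4 - 2))/(B + 20*B)/B = 6 - (B + 2)/((21*B))/B = 6 - (2 + B)*(1/(21*B))/B = 6 - (2 + B)/(21*B)/B = 6 - (2 + B)/(21*B²))
f(E(4, -5), 1)*Y(-5) + 9 = 14*((1/21)*(-2 - 1*(-5) + 126*(-5)²)/(-5)²) + 9 = 14*((1/21)*(1/25)*(-2 + 5 + 126*25)) + 9 = 14*((1/21)*(1/25)*(-2 + 5 + 3150)) + 9 = 14*((1/21)*(1/25)*3153) + 9 = 14*(1051/175) + 9 = 2102/25 + 9 = 2327/25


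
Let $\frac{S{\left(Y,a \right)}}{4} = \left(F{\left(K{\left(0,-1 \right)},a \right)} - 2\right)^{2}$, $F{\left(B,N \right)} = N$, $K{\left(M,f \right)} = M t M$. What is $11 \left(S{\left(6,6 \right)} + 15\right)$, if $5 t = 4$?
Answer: $869$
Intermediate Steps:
$t = \frac{4}{5}$ ($t = \frac{1}{5} \cdot 4 = \frac{4}{5} \approx 0.8$)
$K{\left(M,f \right)} = \frac{4 M^{2}}{5}$ ($K{\left(M,f \right)} = M \frac{4}{5} M = \frac{4 M}{5} M = \frac{4 M^{2}}{5}$)
$S{\left(Y,a \right)} = 4 \left(-2 + a\right)^{2}$ ($S{\left(Y,a \right)} = 4 \left(a - 2\right)^{2} = 4 \left(-2 + a\right)^{2}$)
$11 \left(S{\left(6,6 \right)} + 15\right) = 11 \left(4 \left(-2 + 6\right)^{2} + 15\right) = 11 \left(4 \cdot 4^{2} + 15\right) = 11 \left(4 \cdot 16 + 15\right) = 11 \left(64 + 15\right) = 11 \cdot 79 = 869$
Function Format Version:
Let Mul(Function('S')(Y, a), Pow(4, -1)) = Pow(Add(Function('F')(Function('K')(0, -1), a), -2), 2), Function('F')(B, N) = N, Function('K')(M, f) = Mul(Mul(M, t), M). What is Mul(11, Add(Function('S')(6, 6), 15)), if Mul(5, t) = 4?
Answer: 869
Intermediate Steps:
t = Rational(4, 5) (t = Mul(Rational(1, 5), 4) = Rational(4, 5) ≈ 0.80000)
Function('K')(M, f) = Mul(Rational(4, 5), Pow(M, 2)) (Function('K')(M, f) = Mul(Mul(M, Rational(4, 5)), M) = Mul(Mul(Rational(4, 5), M), M) = Mul(Rational(4, 5), Pow(M, 2)))
Function('S')(Y, a) = Mul(4, Pow(Add(-2, a), 2)) (Function('S')(Y, a) = Mul(4, Pow(Add(a, -2), 2)) = Mul(4, Pow(Add(-2, a), 2)))
Mul(11, Add(Function('S')(6, 6), 15)) = Mul(11, Add(Mul(4, Pow(Add(-2, 6), 2)), 15)) = Mul(11, Add(Mul(4, Pow(4, 2)), 15)) = Mul(11, Add(Mul(4, 16), 15)) = Mul(11, Add(64, 15)) = Mul(11, 79) = 869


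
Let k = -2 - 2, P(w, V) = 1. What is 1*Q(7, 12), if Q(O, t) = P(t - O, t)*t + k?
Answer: 8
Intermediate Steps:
k = -4
Q(O, t) = -4 + t (Q(O, t) = 1*t - 4 = t - 4 = -4 + t)
1*Q(7, 12) = 1*(-4 + 12) = 1*8 = 8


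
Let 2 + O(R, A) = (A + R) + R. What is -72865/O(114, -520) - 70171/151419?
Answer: 3670838387/14839062 ≈ 247.38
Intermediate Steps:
O(R, A) = -2 + A + 2*R (O(R, A) = -2 + ((A + R) + R) = -2 + (A + 2*R) = -2 + A + 2*R)
-72865/O(114, -520) - 70171/151419 = -72865/(-2 - 520 + 2*114) - 70171/151419 = -72865/(-2 - 520 + 228) - 70171*1/151419 = -72865/(-294) - 70171/151419 = -72865*(-1/294) - 70171/151419 = 72865/294 - 70171/151419 = 3670838387/14839062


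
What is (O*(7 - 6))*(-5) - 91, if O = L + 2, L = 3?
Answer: -116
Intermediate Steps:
O = 5 (O = 3 + 2 = 5)
(O*(7 - 6))*(-5) - 91 = (5*(7 - 6))*(-5) - 91 = (5*1)*(-5) - 91 = 5*(-5) - 91 = -25 - 91 = -116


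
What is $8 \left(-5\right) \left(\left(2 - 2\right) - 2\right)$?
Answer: $80$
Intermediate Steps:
$8 \left(-5\right) \left(\left(2 - 2\right) - 2\right) = - 40 \left(0 - 2\right) = \left(-40\right) \left(-2\right) = 80$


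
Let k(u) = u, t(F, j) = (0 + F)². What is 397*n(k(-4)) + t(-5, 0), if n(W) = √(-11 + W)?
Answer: 25 + 397*I*√15 ≈ 25.0 + 1537.6*I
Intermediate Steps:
t(F, j) = F²
397*n(k(-4)) + t(-5, 0) = 397*√(-11 - 4) + (-5)² = 397*√(-15) + 25 = 397*(I*√15) + 25 = 397*I*√15 + 25 = 25 + 397*I*√15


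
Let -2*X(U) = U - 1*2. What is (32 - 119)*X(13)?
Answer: 957/2 ≈ 478.50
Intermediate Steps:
X(U) = 1 - U/2 (X(U) = -(U - 1*2)/2 = -(U - 2)/2 = -(-2 + U)/2 = 1 - U/2)
(32 - 119)*X(13) = (32 - 119)*(1 - 1/2*13) = -87*(1 - 13/2) = -87*(-11/2) = 957/2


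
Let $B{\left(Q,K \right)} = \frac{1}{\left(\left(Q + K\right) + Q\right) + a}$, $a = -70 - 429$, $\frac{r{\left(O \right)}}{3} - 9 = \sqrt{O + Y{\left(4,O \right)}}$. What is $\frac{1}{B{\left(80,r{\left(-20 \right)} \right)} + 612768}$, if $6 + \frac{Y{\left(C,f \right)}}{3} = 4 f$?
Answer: $\frac{61182433416}{37490637168271873} + \frac{3 i \sqrt{278}}{37490637168271873} \approx 1.6319 \cdot 10^{-6} + 1.3342 \cdot 10^{-15} i$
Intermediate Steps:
$Y{\left(C,f \right)} = -18 + 12 f$ ($Y{\left(C,f \right)} = -18 + 3 \cdot 4 f = -18 + 12 f$)
$r{\left(O \right)} = 27 + 3 \sqrt{-18 + 13 O}$ ($r{\left(O \right)} = 27 + 3 \sqrt{O + \left(-18 + 12 O\right)} = 27 + 3 \sqrt{-18 + 13 O}$)
$a = -499$
$B{\left(Q,K \right)} = \frac{1}{-499 + K + 2 Q}$ ($B{\left(Q,K \right)} = \frac{1}{\left(\left(Q + K\right) + Q\right) - 499} = \frac{1}{\left(\left(K + Q\right) + Q\right) - 499} = \frac{1}{\left(K + 2 Q\right) - 499} = \frac{1}{-499 + K + 2 Q}$)
$\frac{1}{B{\left(80,r{\left(-20 \right)} \right)} + 612768} = \frac{1}{\frac{1}{-499 + \left(27 + 3 \sqrt{-18 + 13 \left(-20\right)}\right) + 2 \cdot 80} + 612768} = \frac{1}{\frac{1}{-499 + \left(27 + 3 \sqrt{-18 - 260}\right) + 160} + 612768} = \frac{1}{\frac{1}{-499 + \left(27 + 3 \sqrt{-278}\right) + 160} + 612768} = \frac{1}{\frac{1}{-499 + \left(27 + 3 i \sqrt{278}\right) + 160} + 612768} = \frac{1}{\frac{1}{-312 + 3 i \sqrt{278}} + 612768} = \frac{1}{612768 + \frac{1}{-312 + 3 i \sqrt{278}}}$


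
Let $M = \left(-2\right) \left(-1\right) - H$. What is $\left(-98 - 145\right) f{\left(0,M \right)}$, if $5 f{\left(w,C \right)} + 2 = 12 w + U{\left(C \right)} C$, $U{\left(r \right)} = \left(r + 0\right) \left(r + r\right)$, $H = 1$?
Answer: $0$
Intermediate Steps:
$U{\left(r \right)} = 2 r^{2}$ ($U{\left(r \right)} = r 2 r = 2 r^{2}$)
$M = 1$ ($M = \left(-2\right) \left(-1\right) - 1 = 2 - 1 = 1$)
$f{\left(w,C \right)} = - \frac{2}{5} + \frac{2 C^{3}}{5} + \frac{12 w}{5}$ ($f{\left(w,C \right)} = - \frac{2}{5} + \frac{12 w + 2 C^{2} C}{5} = - \frac{2}{5} + \frac{12 w + 2 C^{3}}{5} = - \frac{2}{5} + \frac{2 C^{3} + 12 w}{5} = - \frac{2}{5} + \left(\frac{2 C^{3}}{5} + \frac{12 w}{5}\right) = - \frac{2}{5} + \frac{2 C^{3}}{5} + \frac{12 w}{5}$)
$\left(-98 - 145\right) f{\left(0,M \right)} = \left(-98 - 145\right) \left(- \frac{2}{5} + \frac{2 \cdot 1^{3}}{5} + \frac{12}{5} \cdot 0\right) = - 243 \left(- \frac{2}{5} + \frac{2}{5} \cdot 1 + 0\right) = - 243 \left(- \frac{2}{5} + \frac{2}{5} + 0\right) = \left(-243\right) 0 = 0$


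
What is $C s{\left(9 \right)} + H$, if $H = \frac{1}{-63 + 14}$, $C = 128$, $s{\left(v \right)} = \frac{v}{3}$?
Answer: $\frac{18815}{49} \approx 383.98$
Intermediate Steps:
$s{\left(v \right)} = \frac{v}{3}$ ($s{\left(v \right)} = v \frac{1}{3} = \frac{v}{3}$)
$H = - \frac{1}{49}$ ($H = \frac{1}{-49} = - \frac{1}{49} \approx -0.020408$)
$C s{\left(9 \right)} + H = 128 \cdot \frac{1}{3} \cdot 9 - \frac{1}{49} = 128 \cdot 3 - \frac{1}{49} = 384 - \frac{1}{49} = \frac{18815}{49}$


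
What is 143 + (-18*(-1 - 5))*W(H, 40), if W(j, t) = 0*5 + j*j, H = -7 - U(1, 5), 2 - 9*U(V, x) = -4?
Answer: 6491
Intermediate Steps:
U(V, x) = 2/3 (U(V, x) = 2/9 - 1/9*(-4) = 2/9 + 4/9 = 2/3)
H = -23/3 (H = -7 - 1*2/3 = -7 - 2/3 = -23/3 ≈ -7.6667)
W(j, t) = j**2 (W(j, t) = 0 + j**2 = j**2)
143 + (-18*(-1 - 5))*W(H, 40) = 143 + (-18*(-1 - 5))*(-23/3)**2 = 143 - 18*(-6)*(529/9) = 143 + 108*(529/9) = 143 + 6348 = 6491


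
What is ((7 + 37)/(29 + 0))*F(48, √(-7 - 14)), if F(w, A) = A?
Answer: 44*I*√21/29 ≈ 6.9529*I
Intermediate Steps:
((7 + 37)/(29 + 0))*F(48, √(-7 - 14)) = ((7 + 37)/(29 + 0))*√(-7 - 14) = (44/29)*√(-21) = (44*(1/29))*(I*√21) = 44*(I*√21)/29 = 44*I*√21/29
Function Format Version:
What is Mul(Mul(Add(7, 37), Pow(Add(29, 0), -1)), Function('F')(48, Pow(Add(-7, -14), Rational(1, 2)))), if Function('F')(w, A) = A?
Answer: Mul(Rational(44, 29), I, Pow(21, Rational(1, 2))) ≈ Mul(6.9529, I)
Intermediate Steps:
Mul(Mul(Add(7, 37), Pow(Add(29, 0), -1)), Function('F')(48, Pow(Add(-7, -14), Rational(1, 2)))) = Mul(Mul(Add(7, 37), Pow(Add(29, 0), -1)), Pow(Add(-7, -14), Rational(1, 2))) = Mul(Mul(44, Pow(29, -1)), Pow(-21, Rational(1, 2))) = Mul(Mul(44, Rational(1, 29)), Mul(I, Pow(21, Rational(1, 2)))) = Mul(Rational(44, 29), Mul(I, Pow(21, Rational(1, 2)))) = Mul(Rational(44, 29), I, Pow(21, Rational(1, 2)))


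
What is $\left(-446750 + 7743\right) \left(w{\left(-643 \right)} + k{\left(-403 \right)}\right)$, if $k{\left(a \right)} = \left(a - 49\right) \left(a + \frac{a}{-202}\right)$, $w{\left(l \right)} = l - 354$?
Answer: $- \frac{7992553100867}{101} \approx -7.9134 \cdot 10^{10}$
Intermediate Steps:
$w{\left(l \right)} = -354 + l$ ($w{\left(l \right)} = l - 354 = -354 + l$)
$k{\left(a \right)} = \frac{201 a \left(-49 + a\right)}{202}$ ($k{\left(a \right)} = \left(-49 + a\right) \left(a + a \left(- \frac{1}{202}\right)\right) = \left(-49 + a\right) \left(a - \frac{a}{202}\right) = \left(-49 + a\right) \frac{201 a}{202} = \frac{201 a \left(-49 + a\right)}{202}$)
$\left(-446750 + 7743\right) \left(w{\left(-643 \right)} + k{\left(-403 \right)}\right) = \left(-446750 + 7743\right) \left(\left(-354 - 643\right) + \frac{201}{202} \left(-403\right) \left(-49 - 403\right)\right) = - 439007 \left(-997 + \frac{201}{202} \left(-403\right) \left(-452\right)\right) = - 439007 \left(-997 + \frac{18306678}{101}\right) = \left(-439007\right) \frac{18205981}{101} = - \frac{7992553100867}{101}$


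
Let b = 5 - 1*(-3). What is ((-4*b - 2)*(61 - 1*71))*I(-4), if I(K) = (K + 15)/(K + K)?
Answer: -935/2 ≈ -467.50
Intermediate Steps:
b = 8 (b = 5 + 3 = 8)
I(K) = (15 + K)/(2*K) (I(K) = (15 + K)/((2*K)) = (15 + K)*(1/(2*K)) = (15 + K)/(2*K))
((-4*b - 2)*(61 - 1*71))*I(-4) = ((-4*8 - 2)*(61 - 1*71))*((½)*(15 - 4)/(-4)) = ((-32 - 2)*(61 - 71))*((½)*(-¼)*11) = -34*(-10)*(-11/8) = 340*(-11/8) = -935/2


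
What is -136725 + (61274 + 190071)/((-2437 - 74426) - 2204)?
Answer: -635922760/4651 ≈ -1.3673e+5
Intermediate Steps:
-136725 + (61274 + 190071)/((-2437 - 74426) - 2204) = -136725 + 251345/(-76863 - 2204) = -136725 + 251345/(-79067) = -136725 + 251345*(-1/79067) = -136725 - 14785/4651 = -635922760/4651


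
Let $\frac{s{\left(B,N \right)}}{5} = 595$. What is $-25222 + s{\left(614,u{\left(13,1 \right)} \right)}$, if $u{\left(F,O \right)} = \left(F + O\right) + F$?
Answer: $-22247$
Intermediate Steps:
$u{\left(F,O \right)} = O + 2 F$
$s{\left(B,N \right)} = 2975$ ($s{\left(B,N \right)} = 5 \cdot 595 = 2975$)
$-25222 + s{\left(614,u{\left(13,1 \right)} \right)} = -25222 + 2975 = -22247$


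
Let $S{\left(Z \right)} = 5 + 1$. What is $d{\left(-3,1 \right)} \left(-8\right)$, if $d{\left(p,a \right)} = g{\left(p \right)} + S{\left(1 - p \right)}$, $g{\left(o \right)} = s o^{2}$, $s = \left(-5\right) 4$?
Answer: $1392$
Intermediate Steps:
$s = -20$
$g{\left(o \right)} = - 20 o^{2}$
$S{\left(Z \right)} = 6$
$d{\left(p,a \right)} = 6 - 20 p^{2}$ ($d{\left(p,a \right)} = - 20 p^{2} + 6 = 6 - 20 p^{2}$)
$d{\left(-3,1 \right)} \left(-8\right) = \left(6 - 20 \left(-3\right)^{2}\right) \left(-8\right) = \left(6 - 180\right) \left(-8\right) = \left(-174\right) \left(-8\right) = 1392$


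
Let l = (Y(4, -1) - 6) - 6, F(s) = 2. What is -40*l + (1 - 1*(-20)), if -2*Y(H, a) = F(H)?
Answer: 541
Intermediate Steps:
Y(H, a) = -1 (Y(H, a) = -½*2 = -1)
l = -13 (l = (-1 - 6) - 6 = -7 - 6 = -13)
-40*l + (1 - 1*(-20)) = -40*(-13) + (1 - 1*(-20)) = 520 + (1 + 20) = 520 + 21 = 541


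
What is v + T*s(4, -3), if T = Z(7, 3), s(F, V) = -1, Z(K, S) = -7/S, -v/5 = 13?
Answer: -188/3 ≈ -62.667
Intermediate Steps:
v = -65 (v = -5*13 = -65)
T = -7/3 ≈ -2.3333
v + T*s(4, -3) = -65 - 7/3*(-1) = -65 + 7/3 = -188/3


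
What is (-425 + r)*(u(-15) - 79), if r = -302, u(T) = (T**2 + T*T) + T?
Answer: -258812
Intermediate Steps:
u(T) = T + 2*T**2 (u(T) = (T**2 + T**2) + T = 2*T**2 + T = T + 2*T**2)
(-425 + r)*(u(-15) - 79) = (-425 - 302)*(-15*(1 + 2*(-15)) - 79) = -727*(-15*(1 - 30) - 79) = -727*(-15*(-29) - 79) = -727*(435 - 79) = -727*356 = -258812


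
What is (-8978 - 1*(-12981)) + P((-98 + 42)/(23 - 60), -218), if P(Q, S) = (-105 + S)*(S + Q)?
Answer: 2735341/37 ≈ 73928.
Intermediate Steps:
P(Q, S) = (-105 + S)*(Q + S)
(-8978 - 1*(-12981)) + P((-98 + 42)/(23 - 60), -218) = (-8978 - 1*(-12981)) + ((-218)² - 105*(-98 + 42)/(23 - 60) - 105*(-218) + ((-98 + 42)/(23 - 60))*(-218)) = (-8978 + 12981) + (47524 - (-5880)/(-37) + 22890 - 56/(-37)*(-218)) = 4003 + (47524 - (-5880)*(-1)/37 + 22890 - 56*(-1/37)*(-218)) = 4003 + (47524 - 105*56/37 + 22890 + (56/37)*(-218)) = 4003 + (47524 - 5880/37 + 22890 - 12208/37) = 4003 + 2587230/37 = 2735341/37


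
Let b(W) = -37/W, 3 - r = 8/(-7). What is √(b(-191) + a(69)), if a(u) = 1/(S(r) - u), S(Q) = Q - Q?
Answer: √31128798/13179 ≈ 0.42335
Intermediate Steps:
r = 29/7 (r = 3 - 8/(-7) = 3 - 8*(-1)/7 = 3 - 1*(-8/7) = 3 + 8/7 = 29/7 ≈ 4.1429)
S(Q) = 0
a(u) = -1/u (a(u) = 1/(0 - u) = 1/(-u) = -1/u)
√(b(-191) + a(69)) = √(-37/(-191) - 1/69) = √(-37*(-1/191) - 1*1/69) = √(37/191 - 1/69) = √(2362/13179) = √31128798/13179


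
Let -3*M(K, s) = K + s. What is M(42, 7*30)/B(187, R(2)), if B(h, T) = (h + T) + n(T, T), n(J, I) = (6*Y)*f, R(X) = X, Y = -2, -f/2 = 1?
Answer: -28/71 ≈ -0.39437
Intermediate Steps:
f = -2 (f = -2*1 = -2)
n(J, I) = 24 (n(J, I) = (6*(-2))*(-2) = -12*(-2) = 24)
M(K, s) = -K/3 - s/3 (M(K, s) = -(K + s)/3 = -K/3 - s/3)
B(h, T) = 24 + T + h (B(h, T) = (h + T) + 24 = (T + h) + 24 = 24 + T + h)
M(42, 7*30)/B(187, R(2)) = (-⅓*42 - 7*30/3)/(24 + 2 + 187) = (-14 - ⅓*210)/213 = (-14 - 70)*(1/213) = -84*1/213 = -28/71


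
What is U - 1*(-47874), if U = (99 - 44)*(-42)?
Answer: 45564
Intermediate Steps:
U = -2310 (U = 55*(-42) = -2310)
U - 1*(-47874) = -2310 - 1*(-47874) = -2310 + 47874 = 45564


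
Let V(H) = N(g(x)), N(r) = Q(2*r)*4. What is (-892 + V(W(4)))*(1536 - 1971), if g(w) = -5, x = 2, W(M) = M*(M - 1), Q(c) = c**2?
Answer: 214020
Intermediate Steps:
W(M) = M*(-1 + M)
N(r) = 16*r**2 (N(r) = (2*r)**2*4 = (4*r**2)*4 = 16*r**2)
V(H) = 400 (V(H) = 16*(-5)**2 = 16*25 = 400)
(-892 + V(W(4)))*(1536 - 1971) = (-892 + 400)*(1536 - 1971) = -492*(-435) = 214020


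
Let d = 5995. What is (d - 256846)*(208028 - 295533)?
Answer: 21950716755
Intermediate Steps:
(d - 256846)*(208028 - 295533) = (5995 - 256846)*(208028 - 295533) = -250851*(-87505) = 21950716755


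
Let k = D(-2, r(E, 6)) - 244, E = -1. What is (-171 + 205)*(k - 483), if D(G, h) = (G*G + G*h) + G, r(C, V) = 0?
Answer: -24650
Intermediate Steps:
D(G, h) = G + G² + G*h (D(G, h) = (G² + G*h) + G = G + G² + G*h)
k = -242 (k = -2*(1 - 2 + 0) - 244 = -2*(-1) - 244 = 2 - 244 = -242)
(-171 + 205)*(k - 483) = (-171 + 205)*(-242 - 483) = 34*(-725) = -24650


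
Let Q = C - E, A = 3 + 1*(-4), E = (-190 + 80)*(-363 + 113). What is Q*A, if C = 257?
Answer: 27243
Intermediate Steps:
E = 27500 (E = -110*(-250) = 27500)
A = -1 (A = 3 - 4 = -1)
Q = -27243 (Q = 257 - 1*27500 = 257 - 27500 = -27243)
Q*A = -27243*(-1) = 27243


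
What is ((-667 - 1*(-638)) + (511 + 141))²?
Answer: 388129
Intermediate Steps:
((-667 - 1*(-638)) + (511 + 141))² = ((-667 + 638) + 652)² = (-29 + 652)² = 623² = 388129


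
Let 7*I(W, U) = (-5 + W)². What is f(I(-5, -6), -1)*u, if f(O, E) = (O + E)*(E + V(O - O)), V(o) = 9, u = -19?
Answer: -14136/7 ≈ -2019.4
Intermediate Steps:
I(W, U) = (-5 + W)²/7
f(O, E) = (9 + E)*(E + O) (f(O, E) = (O + E)*(E + 9) = (E + O)*(9 + E) = (9 + E)*(E + O))
f(I(-5, -6), -1)*u = ((-1)² + 9*(-1) + 9*((-5 - 5)²/7) - (-5 - 5)²/7)*(-19) = (1 - 9 + 9*((⅐)*(-10)²) - (-10)²/7)*(-19) = (1 - 9 + 9*((⅐)*100) - 100/7)*(-19) = (1 - 9 + 9*(100/7) - 1*100/7)*(-19) = (1 - 9 + 900/7 - 100/7)*(-19) = (744/7)*(-19) = -14136/7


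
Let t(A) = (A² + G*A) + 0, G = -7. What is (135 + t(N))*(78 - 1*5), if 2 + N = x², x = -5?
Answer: 36719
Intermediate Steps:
N = 23 (N = -2 + (-5)² = -2 + 25 = 23)
t(A) = A² - 7*A (t(A) = (A² - 7*A) + 0 = A² - 7*A)
(135 + t(N))*(78 - 1*5) = (135 + 23*(-7 + 23))*(78 - 1*5) = (135 + 23*16)*(78 - 5) = (135 + 368)*73 = 503*73 = 36719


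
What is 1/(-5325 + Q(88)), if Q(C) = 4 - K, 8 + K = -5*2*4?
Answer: -1/5273 ≈ -0.00018965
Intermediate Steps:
K = -48 (K = -8 - 5*2*4 = -8 - 10*4 = -8 - 40 = -48)
Q(C) = 52 (Q(C) = 4 - 1*(-48) = 4 + 48 = 52)
1/(-5325 + Q(88)) = 1/(-5325 + 52) = 1/(-5273) = -1/5273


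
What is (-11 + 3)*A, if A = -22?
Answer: 176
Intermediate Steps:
(-11 + 3)*A = (-11 + 3)*(-22) = -8*(-22) = 176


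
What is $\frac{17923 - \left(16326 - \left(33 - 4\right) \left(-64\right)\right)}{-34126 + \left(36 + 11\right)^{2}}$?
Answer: $\frac{259}{31917} \approx 0.0081148$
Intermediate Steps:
$\frac{17923 - \left(16326 - \left(33 - 4\right) \left(-64\right)\right)}{-34126 + \left(36 + 11\right)^{2}} = \frac{17923 + \left(-16326 + 29 \left(-64\right)\right)}{-34126 + 47^{2}} = \frac{17923 - 18182}{-34126 + 2209} = \frac{17923 - 18182}{-31917} = \left(-259\right) \left(- \frac{1}{31917}\right) = \frac{259}{31917}$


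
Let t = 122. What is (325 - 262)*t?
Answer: 7686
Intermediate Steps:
(325 - 262)*t = (325 - 262)*122 = 63*122 = 7686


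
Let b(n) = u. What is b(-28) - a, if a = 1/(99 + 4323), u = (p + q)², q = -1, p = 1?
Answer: -1/4422 ≈ -0.00022614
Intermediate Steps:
u = 0 (u = (1 - 1)² = 0² = 0)
b(n) = 0
a = 1/4422 ≈ 0.00022614
b(-28) - a = 0 - 1*1/4422 = 0 - 1/4422 = -1/4422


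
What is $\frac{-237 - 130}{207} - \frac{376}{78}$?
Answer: $- \frac{17743}{2691} \approx -6.5935$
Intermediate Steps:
$\frac{-237 - 130}{207} - \frac{376}{78} = \left(-237 - 130\right) \frac{1}{207} - \frac{188}{39} = \left(-367\right) \frac{1}{207} - \frac{188}{39} = - \frac{367}{207} - \frac{188}{39} = - \frac{17743}{2691}$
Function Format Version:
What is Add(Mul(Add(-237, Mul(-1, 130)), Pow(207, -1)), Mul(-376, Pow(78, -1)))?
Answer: Rational(-17743, 2691) ≈ -6.5935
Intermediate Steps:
Add(Mul(Add(-237, Mul(-1, 130)), Pow(207, -1)), Mul(-376, Pow(78, -1))) = Add(Mul(Add(-237, -130), Rational(1, 207)), Mul(-376, Rational(1, 78))) = Add(Mul(-367, Rational(1, 207)), Rational(-188, 39)) = Add(Rational(-367, 207), Rational(-188, 39)) = Rational(-17743, 2691)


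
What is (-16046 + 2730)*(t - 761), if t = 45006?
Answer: -589166420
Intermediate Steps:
(-16046 + 2730)*(t - 761) = (-16046 + 2730)*(45006 - 761) = -13316*44245 = -589166420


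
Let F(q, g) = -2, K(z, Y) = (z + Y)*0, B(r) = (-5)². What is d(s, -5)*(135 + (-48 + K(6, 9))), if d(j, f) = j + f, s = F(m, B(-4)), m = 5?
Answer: -609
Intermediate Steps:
B(r) = 25
K(z, Y) = 0 (K(z, Y) = (Y + z)*0 = 0)
s = -2
d(j, f) = f + j
d(s, -5)*(135 + (-48 + K(6, 9))) = (-5 - 2)*(135 + (-48 + 0)) = -7*(135 - 48) = -7*87 = -609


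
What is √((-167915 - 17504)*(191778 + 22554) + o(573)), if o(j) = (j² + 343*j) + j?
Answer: I*√39740699667 ≈ 1.9935e+5*I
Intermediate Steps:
o(j) = j² + 344*j
√((-167915 - 17504)*(191778 + 22554) + o(573)) = √((-167915 - 17504)*(191778 + 22554) + 573*(344 + 573)) = √(-185419*214332 + 573*917) = √(-39741225108 + 525441) = √(-39740699667) = I*√39740699667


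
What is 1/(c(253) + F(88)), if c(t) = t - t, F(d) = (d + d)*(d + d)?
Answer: 1/30976 ≈ 3.2283e-5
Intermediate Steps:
F(d) = 4*d**2 (F(d) = (2*d)*(2*d) = 4*d**2)
c(t) = 0
1/(c(253) + F(88)) = 1/(0 + 4*88**2) = 1/(0 + 4*7744) = 1/(0 + 30976) = 1/30976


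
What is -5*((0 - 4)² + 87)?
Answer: -515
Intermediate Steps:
-5*((0 - 4)² + 87) = -5*((-4)² + 87) = -5*(16 + 87) = -5*103 = -515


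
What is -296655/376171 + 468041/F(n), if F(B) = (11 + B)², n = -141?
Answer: 171049981511/6357289900 ≈ 26.906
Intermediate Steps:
-296655/376171 + 468041/F(n) = -296655/376171 + 468041/((11 - 141)²) = -296655*1/376171 + 468041/((-130)²) = -296655/376171 + 468041/16900 = 171049981511/6357289900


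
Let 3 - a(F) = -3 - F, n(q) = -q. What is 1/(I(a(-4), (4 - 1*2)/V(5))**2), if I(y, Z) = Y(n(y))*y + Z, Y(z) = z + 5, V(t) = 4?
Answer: 4/169 ≈ 0.023669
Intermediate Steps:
a(F) = 6 + F (a(F) = 3 - (-3 - F) = 3 + (3 + F) = 6 + F)
Y(z) = 5 + z
I(y, Z) = Z + y*(5 - y) (I(y, Z) = (5 - y)*y + Z = y*(5 - y) + Z = Z + y*(5 - y))
1/(I(a(-4), (4 - 1*2)/V(5))**2) = 1/(((4 - 1*2)/4 - (6 - 4)*(-5 + (6 - 4)))**2) = 1/(((4 - 2)*(1/4) - 1*2*(-5 + 2))**2) = 1/((2*(1/4) - 1*2*(-3))**2) = 1/((1/2 + 6)**2) = 1/((13/2)**2) = 1/(169/4) = 4/169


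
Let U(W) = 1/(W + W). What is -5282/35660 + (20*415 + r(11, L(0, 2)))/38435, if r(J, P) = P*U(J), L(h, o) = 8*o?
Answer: 102289291/1507651310 ≈ 0.067847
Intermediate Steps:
U(W) = 1/(2*W)
r(J, P) = P/(2*J) (r(J, P) = P*(1/(2*J)) = P/(2*J))
-5282/35660 + (20*415 + r(11, L(0, 2)))/38435 = -5282/35660 + (20*415 + (½)*(8*2)/11)/38435 = -5282*1/35660 + (8300 + (½)*16*(1/11))*(1/38435) = -2641/17830 + (8300 + 8/11)*(1/38435) = -2641/17830 + (91308/11)*(1/38435) = -2641/17830 + 91308/422785 = 102289291/1507651310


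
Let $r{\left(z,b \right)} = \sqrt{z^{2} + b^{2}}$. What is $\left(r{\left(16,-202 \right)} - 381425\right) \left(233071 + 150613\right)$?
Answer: $-146346669700 + 767368 \sqrt{10265} \approx -1.4627 \cdot 10^{11}$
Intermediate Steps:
$r{\left(z,b \right)} = \sqrt{b^{2} + z^{2}}$
$\left(r{\left(16,-202 \right)} - 381425\right) \left(233071 + 150613\right) = \left(\sqrt{\left(-202\right)^{2} + 16^{2}} - 381425\right) \left(233071 + 150613\right) = \left(\sqrt{40804 + 256} - 381425\right) 383684 = \left(\sqrt{41060} - 381425\right) 383684 = \left(2 \sqrt{10265} - 381425\right) 383684 = \left(-381425 + 2 \sqrt{10265}\right) 383684 = -146346669700 + 767368 \sqrt{10265}$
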